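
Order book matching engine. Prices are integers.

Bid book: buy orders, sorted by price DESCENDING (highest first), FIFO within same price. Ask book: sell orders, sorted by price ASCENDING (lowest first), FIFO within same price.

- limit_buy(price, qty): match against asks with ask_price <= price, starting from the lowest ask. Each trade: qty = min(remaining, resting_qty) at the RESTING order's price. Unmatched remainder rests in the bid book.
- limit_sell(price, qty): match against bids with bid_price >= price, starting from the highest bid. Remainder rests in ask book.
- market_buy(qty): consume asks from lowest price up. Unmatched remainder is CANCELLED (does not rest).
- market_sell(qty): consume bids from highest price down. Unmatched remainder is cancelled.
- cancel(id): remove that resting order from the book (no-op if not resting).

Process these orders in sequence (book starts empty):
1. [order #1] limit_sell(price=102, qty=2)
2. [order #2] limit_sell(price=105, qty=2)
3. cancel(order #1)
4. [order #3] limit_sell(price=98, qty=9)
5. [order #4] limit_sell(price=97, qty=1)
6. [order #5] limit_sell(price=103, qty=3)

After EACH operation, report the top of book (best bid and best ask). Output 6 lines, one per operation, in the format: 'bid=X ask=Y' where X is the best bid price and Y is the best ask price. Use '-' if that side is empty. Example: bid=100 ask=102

After op 1 [order #1] limit_sell(price=102, qty=2): fills=none; bids=[-] asks=[#1:2@102]
After op 2 [order #2] limit_sell(price=105, qty=2): fills=none; bids=[-] asks=[#1:2@102 #2:2@105]
After op 3 cancel(order #1): fills=none; bids=[-] asks=[#2:2@105]
After op 4 [order #3] limit_sell(price=98, qty=9): fills=none; bids=[-] asks=[#3:9@98 #2:2@105]
After op 5 [order #4] limit_sell(price=97, qty=1): fills=none; bids=[-] asks=[#4:1@97 #3:9@98 #2:2@105]
After op 6 [order #5] limit_sell(price=103, qty=3): fills=none; bids=[-] asks=[#4:1@97 #3:9@98 #5:3@103 #2:2@105]

Answer: bid=- ask=102
bid=- ask=102
bid=- ask=105
bid=- ask=98
bid=- ask=97
bid=- ask=97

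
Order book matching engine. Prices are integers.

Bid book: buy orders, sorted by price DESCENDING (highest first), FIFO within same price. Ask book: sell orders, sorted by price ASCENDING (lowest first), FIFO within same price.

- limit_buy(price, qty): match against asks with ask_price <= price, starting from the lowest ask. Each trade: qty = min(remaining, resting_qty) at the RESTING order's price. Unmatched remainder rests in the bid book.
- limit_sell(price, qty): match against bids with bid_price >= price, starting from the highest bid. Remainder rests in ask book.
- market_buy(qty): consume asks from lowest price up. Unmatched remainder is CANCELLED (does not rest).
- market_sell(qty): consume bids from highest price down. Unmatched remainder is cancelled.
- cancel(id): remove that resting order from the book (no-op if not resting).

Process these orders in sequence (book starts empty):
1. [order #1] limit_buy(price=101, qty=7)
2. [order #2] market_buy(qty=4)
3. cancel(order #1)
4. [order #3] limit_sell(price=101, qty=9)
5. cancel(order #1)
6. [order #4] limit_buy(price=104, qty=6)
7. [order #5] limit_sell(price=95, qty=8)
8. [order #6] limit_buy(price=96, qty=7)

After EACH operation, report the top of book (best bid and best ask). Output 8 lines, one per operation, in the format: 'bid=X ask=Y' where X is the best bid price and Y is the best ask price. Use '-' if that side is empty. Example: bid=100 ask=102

Answer: bid=101 ask=-
bid=101 ask=-
bid=- ask=-
bid=- ask=101
bid=- ask=101
bid=- ask=101
bid=- ask=95
bid=- ask=95

Derivation:
After op 1 [order #1] limit_buy(price=101, qty=7): fills=none; bids=[#1:7@101] asks=[-]
After op 2 [order #2] market_buy(qty=4): fills=none; bids=[#1:7@101] asks=[-]
After op 3 cancel(order #1): fills=none; bids=[-] asks=[-]
After op 4 [order #3] limit_sell(price=101, qty=9): fills=none; bids=[-] asks=[#3:9@101]
After op 5 cancel(order #1): fills=none; bids=[-] asks=[#3:9@101]
After op 6 [order #4] limit_buy(price=104, qty=6): fills=#4x#3:6@101; bids=[-] asks=[#3:3@101]
After op 7 [order #5] limit_sell(price=95, qty=8): fills=none; bids=[-] asks=[#5:8@95 #3:3@101]
After op 8 [order #6] limit_buy(price=96, qty=7): fills=#6x#5:7@95; bids=[-] asks=[#5:1@95 #3:3@101]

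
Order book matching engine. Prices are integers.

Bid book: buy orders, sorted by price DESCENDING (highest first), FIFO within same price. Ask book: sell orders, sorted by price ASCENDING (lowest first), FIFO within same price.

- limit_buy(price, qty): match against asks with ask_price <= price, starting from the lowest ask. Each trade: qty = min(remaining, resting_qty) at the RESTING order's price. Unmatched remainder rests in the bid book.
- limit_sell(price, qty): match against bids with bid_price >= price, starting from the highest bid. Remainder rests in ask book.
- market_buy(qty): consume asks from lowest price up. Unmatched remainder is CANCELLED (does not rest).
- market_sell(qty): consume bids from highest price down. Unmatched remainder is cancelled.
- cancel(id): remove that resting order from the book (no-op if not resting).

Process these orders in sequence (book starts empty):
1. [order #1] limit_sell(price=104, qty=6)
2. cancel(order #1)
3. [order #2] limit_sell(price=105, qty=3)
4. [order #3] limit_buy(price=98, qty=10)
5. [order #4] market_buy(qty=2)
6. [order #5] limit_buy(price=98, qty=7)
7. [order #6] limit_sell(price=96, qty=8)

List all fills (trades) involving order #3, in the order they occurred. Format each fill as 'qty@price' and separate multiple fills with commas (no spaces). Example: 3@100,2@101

Answer: 8@98

Derivation:
After op 1 [order #1] limit_sell(price=104, qty=6): fills=none; bids=[-] asks=[#1:6@104]
After op 2 cancel(order #1): fills=none; bids=[-] asks=[-]
After op 3 [order #2] limit_sell(price=105, qty=3): fills=none; bids=[-] asks=[#2:3@105]
After op 4 [order #3] limit_buy(price=98, qty=10): fills=none; bids=[#3:10@98] asks=[#2:3@105]
After op 5 [order #4] market_buy(qty=2): fills=#4x#2:2@105; bids=[#3:10@98] asks=[#2:1@105]
After op 6 [order #5] limit_buy(price=98, qty=7): fills=none; bids=[#3:10@98 #5:7@98] asks=[#2:1@105]
After op 7 [order #6] limit_sell(price=96, qty=8): fills=#3x#6:8@98; bids=[#3:2@98 #5:7@98] asks=[#2:1@105]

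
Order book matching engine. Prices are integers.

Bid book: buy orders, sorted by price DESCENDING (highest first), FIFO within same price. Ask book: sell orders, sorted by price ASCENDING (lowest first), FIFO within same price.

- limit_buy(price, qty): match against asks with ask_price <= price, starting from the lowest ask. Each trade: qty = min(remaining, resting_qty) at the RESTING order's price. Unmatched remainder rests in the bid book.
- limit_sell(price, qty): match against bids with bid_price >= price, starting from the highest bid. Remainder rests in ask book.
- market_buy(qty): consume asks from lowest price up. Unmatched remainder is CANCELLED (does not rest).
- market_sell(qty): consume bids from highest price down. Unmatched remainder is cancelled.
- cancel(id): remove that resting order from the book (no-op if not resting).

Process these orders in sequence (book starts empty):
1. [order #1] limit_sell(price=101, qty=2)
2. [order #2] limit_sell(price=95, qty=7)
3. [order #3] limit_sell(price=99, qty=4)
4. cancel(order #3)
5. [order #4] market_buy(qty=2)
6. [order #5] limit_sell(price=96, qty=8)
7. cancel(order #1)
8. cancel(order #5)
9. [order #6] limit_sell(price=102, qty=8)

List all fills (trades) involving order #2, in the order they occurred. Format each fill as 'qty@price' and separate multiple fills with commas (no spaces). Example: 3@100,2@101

Answer: 2@95

Derivation:
After op 1 [order #1] limit_sell(price=101, qty=2): fills=none; bids=[-] asks=[#1:2@101]
After op 2 [order #2] limit_sell(price=95, qty=7): fills=none; bids=[-] asks=[#2:7@95 #1:2@101]
After op 3 [order #3] limit_sell(price=99, qty=4): fills=none; bids=[-] asks=[#2:7@95 #3:4@99 #1:2@101]
After op 4 cancel(order #3): fills=none; bids=[-] asks=[#2:7@95 #1:2@101]
After op 5 [order #4] market_buy(qty=2): fills=#4x#2:2@95; bids=[-] asks=[#2:5@95 #1:2@101]
After op 6 [order #5] limit_sell(price=96, qty=8): fills=none; bids=[-] asks=[#2:5@95 #5:8@96 #1:2@101]
After op 7 cancel(order #1): fills=none; bids=[-] asks=[#2:5@95 #5:8@96]
After op 8 cancel(order #5): fills=none; bids=[-] asks=[#2:5@95]
After op 9 [order #6] limit_sell(price=102, qty=8): fills=none; bids=[-] asks=[#2:5@95 #6:8@102]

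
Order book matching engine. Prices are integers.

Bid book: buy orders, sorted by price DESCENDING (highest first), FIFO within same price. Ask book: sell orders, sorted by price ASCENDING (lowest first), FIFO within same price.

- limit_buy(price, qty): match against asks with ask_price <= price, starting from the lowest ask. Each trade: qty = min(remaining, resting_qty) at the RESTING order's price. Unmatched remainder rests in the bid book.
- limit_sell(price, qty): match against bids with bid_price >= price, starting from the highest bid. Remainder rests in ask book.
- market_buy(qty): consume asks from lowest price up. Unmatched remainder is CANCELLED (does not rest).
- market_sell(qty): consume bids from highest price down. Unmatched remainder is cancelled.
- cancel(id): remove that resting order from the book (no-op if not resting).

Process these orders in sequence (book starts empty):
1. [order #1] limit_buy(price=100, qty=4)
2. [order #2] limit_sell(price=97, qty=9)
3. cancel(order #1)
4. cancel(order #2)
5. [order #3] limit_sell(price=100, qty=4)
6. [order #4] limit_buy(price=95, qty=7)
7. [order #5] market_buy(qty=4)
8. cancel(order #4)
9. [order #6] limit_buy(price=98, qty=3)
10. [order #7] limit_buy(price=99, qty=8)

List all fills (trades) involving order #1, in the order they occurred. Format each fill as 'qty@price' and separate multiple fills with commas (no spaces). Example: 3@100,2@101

Answer: 4@100

Derivation:
After op 1 [order #1] limit_buy(price=100, qty=4): fills=none; bids=[#1:4@100] asks=[-]
After op 2 [order #2] limit_sell(price=97, qty=9): fills=#1x#2:4@100; bids=[-] asks=[#2:5@97]
After op 3 cancel(order #1): fills=none; bids=[-] asks=[#2:5@97]
After op 4 cancel(order #2): fills=none; bids=[-] asks=[-]
After op 5 [order #3] limit_sell(price=100, qty=4): fills=none; bids=[-] asks=[#3:4@100]
After op 6 [order #4] limit_buy(price=95, qty=7): fills=none; bids=[#4:7@95] asks=[#3:4@100]
After op 7 [order #5] market_buy(qty=4): fills=#5x#3:4@100; bids=[#4:7@95] asks=[-]
After op 8 cancel(order #4): fills=none; bids=[-] asks=[-]
After op 9 [order #6] limit_buy(price=98, qty=3): fills=none; bids=[#6:3@98] asks=[-]
After op 10 [order #7] limit_buy(price=99, qty=8): fills=none; bids=[#7:8@99 #6:3@98] asks=[-]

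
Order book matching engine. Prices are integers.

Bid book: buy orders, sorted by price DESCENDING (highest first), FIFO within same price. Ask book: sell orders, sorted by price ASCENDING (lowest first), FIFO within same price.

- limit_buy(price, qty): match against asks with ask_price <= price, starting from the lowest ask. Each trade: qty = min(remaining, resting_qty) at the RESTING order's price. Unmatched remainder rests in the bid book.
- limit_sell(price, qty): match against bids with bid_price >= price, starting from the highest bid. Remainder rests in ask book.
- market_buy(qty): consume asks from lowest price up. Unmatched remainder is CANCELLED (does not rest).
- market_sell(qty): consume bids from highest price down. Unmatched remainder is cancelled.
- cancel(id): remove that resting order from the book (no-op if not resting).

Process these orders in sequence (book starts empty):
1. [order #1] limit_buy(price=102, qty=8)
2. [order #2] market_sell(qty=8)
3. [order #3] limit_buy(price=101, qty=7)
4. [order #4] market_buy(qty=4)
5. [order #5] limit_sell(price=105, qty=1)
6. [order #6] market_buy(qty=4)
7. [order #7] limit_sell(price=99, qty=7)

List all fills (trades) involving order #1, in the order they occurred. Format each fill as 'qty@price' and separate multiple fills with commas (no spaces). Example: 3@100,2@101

After op 1 [order #1] limit_buy(price=102, qty=8): fills=none; bids=[#1:8@102] asks=[-]
After op 2 [order #2] market_sell(qty=8): fills=#1x#2:8@102; bids=[-] asks=[-]
After op 3 [order #3] limit_buy(price=101, qty=7): fills=none; bids=[#3:7@101] asks=[-]
After op 4 [order #4] market_buy(qty=4): fills=none; bids=[#3:7@101] asks=[-]
After op 5 [order #5] limit_sell(price=105, qty=1): fills=none; bids=[#3:7@101] asks=[#5:1@105]
After op 6 [order #6] market_buy(qty=4): fills=#6x#5:1@105; bids=[#3:7@101] asks=[-]
After op 7 [order #7] limit_sell(price=99, qty=7): fills=#3x#7:7@101; bids=[-] asks=[-]

Answer: 8@102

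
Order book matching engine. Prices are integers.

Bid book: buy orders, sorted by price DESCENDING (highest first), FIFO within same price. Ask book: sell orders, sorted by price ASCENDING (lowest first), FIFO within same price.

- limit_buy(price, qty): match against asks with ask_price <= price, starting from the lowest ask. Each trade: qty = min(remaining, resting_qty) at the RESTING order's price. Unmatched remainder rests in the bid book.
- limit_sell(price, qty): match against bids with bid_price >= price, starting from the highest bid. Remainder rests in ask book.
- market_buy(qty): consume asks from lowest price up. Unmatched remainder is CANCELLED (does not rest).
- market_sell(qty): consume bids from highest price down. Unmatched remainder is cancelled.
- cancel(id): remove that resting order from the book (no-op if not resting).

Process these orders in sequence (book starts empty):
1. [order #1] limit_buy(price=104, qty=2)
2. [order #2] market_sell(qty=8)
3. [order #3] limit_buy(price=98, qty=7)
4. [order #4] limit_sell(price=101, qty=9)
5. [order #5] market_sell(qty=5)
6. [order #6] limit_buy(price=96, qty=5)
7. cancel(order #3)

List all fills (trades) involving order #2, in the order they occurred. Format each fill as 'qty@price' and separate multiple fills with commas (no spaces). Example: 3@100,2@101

After op 1 [order #1] limit_buy(price=104, qty=2): fills=none; bids=[#1:2@104] asks=[-]
After op 2 [order #2] market_sell(qty=8): fills=#1x#2:2@104; bids=[-] asks=[-]
After op 3 [order #3] limit_buy(price=98, qty=7): fills=none; bids=[#3:7@98] asks=[-]
After op 4 [order #4] limit_sell(price=101, qty=9): fills=none; bids=[#3:7@98] asks=[#4:9@101]
After op 5 [order #5] market_sell(qty=5): fills=#3x#5:5@98; bids=[#3:2@98] asks=[#4:9@101]
After op 6 [order #6] limit_buy(price=96, qty=5): fills=none; bids=[#3:2@98 #6:5@96] asks=[#4:9@101]
After op 7 cancel(order #3): fills=none; bids=[#6:5@96] asks=[#4:9@101]

Answer: 2@104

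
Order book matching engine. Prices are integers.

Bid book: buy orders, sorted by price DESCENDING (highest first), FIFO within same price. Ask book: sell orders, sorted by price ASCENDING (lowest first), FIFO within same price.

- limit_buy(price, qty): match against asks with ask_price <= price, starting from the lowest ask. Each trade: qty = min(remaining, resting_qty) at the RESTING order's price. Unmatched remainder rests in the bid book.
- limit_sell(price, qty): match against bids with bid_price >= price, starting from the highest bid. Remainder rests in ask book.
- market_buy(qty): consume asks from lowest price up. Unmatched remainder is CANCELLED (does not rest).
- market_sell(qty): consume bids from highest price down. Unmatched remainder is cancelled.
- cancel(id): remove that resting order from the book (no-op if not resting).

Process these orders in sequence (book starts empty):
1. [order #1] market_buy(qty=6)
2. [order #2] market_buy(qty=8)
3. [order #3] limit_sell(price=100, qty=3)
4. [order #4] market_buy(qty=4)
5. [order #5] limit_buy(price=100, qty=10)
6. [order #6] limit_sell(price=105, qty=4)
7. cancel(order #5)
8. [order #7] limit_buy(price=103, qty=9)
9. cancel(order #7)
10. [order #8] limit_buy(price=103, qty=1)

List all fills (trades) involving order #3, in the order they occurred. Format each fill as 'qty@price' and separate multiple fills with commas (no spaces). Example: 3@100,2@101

After op 1 [order #1] market_buy(qty=6): fills=none; bids=[-] asks=[-]
After op 2 [order #2] market_buy(qty=8): fills=none; bids=[-] asks=[-]
After op 3 [order #3] limit_sell(price=100, qty=3): fills=none; bids=[-] asks=[#3:3@100]
After op 4 [order #4] market_buy(qty=4): fills=#4x#3:3@100; bids=[-] asks=[-]
After op 5 [order #5] limit_buy(price=100, qty=10): fills=none; bids=[#5:10@100] asks=[-]
After op 6 [order #6] limit_sell(price=105, qty=4): fills=none; bids=[#5:10@100] asks=[#6:4@105]
After op 7 cancel(order #5): fills=none; bids=[-] asks=[#6:4@105]
After op 8 [order #7] limit_buy(price=103, qty=9): fills=none; bids=[#7:9@103] asks=[#6:4@105]
After op 9 cancel(order #7): fills=none; bids=[-] asks=[#6:4@105]
After op 10 [order #8] limit_buy(price=103, qty=1): fills=none; bids=[#8:1@103] asks=[#6:4@105]

Answer: 3@100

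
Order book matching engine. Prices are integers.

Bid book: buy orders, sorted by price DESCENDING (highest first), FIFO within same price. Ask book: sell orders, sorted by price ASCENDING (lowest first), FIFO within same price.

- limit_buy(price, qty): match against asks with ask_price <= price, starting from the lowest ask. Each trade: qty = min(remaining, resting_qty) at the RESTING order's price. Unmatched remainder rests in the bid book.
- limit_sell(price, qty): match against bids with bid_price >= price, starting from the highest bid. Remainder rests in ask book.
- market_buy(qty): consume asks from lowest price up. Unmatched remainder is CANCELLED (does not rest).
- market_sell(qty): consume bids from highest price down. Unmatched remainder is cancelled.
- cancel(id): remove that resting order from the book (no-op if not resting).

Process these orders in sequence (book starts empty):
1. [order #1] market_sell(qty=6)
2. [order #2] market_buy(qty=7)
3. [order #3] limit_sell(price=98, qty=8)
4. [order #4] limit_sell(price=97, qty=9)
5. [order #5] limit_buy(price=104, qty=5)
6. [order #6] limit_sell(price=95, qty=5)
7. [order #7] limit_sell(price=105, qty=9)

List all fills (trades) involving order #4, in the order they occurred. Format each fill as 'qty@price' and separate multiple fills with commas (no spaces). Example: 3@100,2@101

After op 1 [order #1] market_sell(qty=6): fills=none; bids=[-] asks=[-]
After op 2 [order #2] market_buy(qty=7): fills=none; bids=[-] asks=[-]
After op 3 [order #3] limit_sell(price=98, qty=8): fills=none; bids=[-] asks=[#3:8@98]
After op 4 [order #4] limit_sell(price=97, qty=9): fills=none; bids=[-] asks=[#4:9@97 #3:8@98]
After op 5 [order #5] limit_buy(price=104, qty=5): fills=#5x#4:5@97; bids=[-] asks=[#4:4@97 #3:8@98]
After op 6 [order #6] limit_sell(price=95, qty=5): fills=none; bids=[-] asks=[#6:5@95 #4:4@97 #3:8@98]
After op 7 [order #7] limit_sell(price=105, qty=9): fills=none; bids=[-] asks=[#6:5@95 #4:4@97 #3:8@98 #7:9@105]

Answer: 5@97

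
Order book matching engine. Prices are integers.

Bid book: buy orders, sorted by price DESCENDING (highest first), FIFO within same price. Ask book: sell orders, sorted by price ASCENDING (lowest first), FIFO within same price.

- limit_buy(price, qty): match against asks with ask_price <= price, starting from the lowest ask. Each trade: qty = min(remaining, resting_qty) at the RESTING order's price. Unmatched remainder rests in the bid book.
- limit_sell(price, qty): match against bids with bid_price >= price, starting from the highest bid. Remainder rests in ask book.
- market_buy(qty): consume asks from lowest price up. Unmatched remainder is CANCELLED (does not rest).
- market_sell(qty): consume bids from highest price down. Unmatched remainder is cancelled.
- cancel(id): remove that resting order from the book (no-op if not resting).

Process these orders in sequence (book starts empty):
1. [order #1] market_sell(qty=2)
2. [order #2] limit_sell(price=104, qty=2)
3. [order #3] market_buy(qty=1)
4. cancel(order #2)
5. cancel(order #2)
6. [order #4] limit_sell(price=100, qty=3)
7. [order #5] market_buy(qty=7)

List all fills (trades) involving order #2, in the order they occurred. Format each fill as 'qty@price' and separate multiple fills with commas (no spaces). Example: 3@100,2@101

After op 1 [order #1] market_sell(qty=2): fills=none; bids=[-] asks=[-]
After op 2 [order #2] limit_sell(price=104, qty=2): fills=none; bids=[-] asks=[#2:2@104]
After op 3 [order #3] market_buy(qty=1): fills=#3x#2:1@104; bids=[-] asks=[#2:1@104]
After op 4 cancel(order #2): fills=none; bids=[-] asks=[-]
After op 5 cancel(order #2): fills=none; bids=[-] asks=[-]
After op 6 [order #4] limit_sell(price=100, qty=3): fills=none; bids=[-] asks=[#4:3@100]
After op 7 [order #5] market_buy(qty=7): fills=#5x#4:3@100; bids=[-] asks=[-]

Answer: 1@104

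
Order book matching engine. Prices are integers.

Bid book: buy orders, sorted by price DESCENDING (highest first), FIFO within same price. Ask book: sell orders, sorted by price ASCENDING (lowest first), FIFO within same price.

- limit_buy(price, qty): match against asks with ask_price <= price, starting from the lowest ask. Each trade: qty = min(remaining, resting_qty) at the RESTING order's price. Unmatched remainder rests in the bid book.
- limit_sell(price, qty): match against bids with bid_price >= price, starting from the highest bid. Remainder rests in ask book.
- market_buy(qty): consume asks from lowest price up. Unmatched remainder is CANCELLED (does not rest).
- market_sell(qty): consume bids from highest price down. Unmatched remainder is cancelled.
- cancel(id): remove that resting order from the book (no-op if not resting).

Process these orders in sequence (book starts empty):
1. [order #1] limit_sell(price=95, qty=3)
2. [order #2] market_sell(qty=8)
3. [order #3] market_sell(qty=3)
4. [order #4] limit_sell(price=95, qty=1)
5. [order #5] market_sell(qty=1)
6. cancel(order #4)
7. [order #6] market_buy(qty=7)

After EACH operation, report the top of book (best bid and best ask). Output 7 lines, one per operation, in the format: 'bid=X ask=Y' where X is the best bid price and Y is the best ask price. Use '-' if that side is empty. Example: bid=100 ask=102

After op 1 [order #1] limit_sell(price=95, qty=3): fills=none; bids=[-] asks=[#1:3@95]
After op 2 [order #2] market_sell(qty=8): fills=none; bids=[-] asks=[#1:3@95]
After op 3 [order #3] market_sell(qty=3): fills=none; bids=[-] asks=[#1:3@95]
After op 4 [order #4] limit_sell(price=95, qty=1): fills=none; bids=[-] asks=[#1:3@95 #4:1@95]
After op 5 [order #5] market_sell(qty=1): fills=none; bids=[-] asks=[#1:3@95 #4:1@95]
After op 6 cancel(order #4): fills=none; bids=[-] asks=[#1:3@95]
After op 7 [order #6] market_buy(qty=7): fills=#6x#1:3@95; bids=[-] asks=[-]

Answer: bid=- ask=95
bid=- ask=95
bid=- ask=95
bid=- ask=95
bid=- ask=95
bid=- ask=95
bid=- ask=-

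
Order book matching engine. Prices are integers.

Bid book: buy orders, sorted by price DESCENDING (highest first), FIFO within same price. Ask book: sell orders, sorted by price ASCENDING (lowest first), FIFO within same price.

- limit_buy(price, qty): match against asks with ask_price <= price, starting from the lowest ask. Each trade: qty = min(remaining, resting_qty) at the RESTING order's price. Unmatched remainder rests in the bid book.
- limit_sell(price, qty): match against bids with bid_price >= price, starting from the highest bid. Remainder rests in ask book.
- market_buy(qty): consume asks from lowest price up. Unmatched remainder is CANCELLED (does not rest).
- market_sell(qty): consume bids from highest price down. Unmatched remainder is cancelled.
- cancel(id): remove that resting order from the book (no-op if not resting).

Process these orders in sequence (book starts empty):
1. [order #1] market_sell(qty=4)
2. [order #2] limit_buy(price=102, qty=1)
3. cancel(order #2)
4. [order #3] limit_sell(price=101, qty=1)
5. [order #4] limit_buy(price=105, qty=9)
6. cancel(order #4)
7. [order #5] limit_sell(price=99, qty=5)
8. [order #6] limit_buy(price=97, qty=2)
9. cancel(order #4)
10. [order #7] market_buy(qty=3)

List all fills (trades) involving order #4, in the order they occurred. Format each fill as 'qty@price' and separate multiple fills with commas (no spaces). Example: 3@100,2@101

Answer: 1@101

Derivation:
After op 1 [order #1] market_sell(qty=4): fills=none; bids=[-] asks=[-]
After op 2 [order #2] limit_buy(price=102, qty=1): fills=none; bids=[#2:1@102] asks=[-]
After op 3 cancel(order #2): fills=none; bids=[-] asks=[-]
After op 4 [order #3] limit_sell(price=101, qty=1): fills=none; bids=[-] asks=[#3:1@101]
After op 5 [order #4] limit_buy(price=105, qty=9): fills=#4x#3:1@101; bids=[#4:8@105] asks=[-]
After op 6 cancel(order #4): fills=none; bids=[-] asks=[-]
After op 7 [order #5] limit_sell(price=99, qty=5): fills=none; bids=[-] asks=[#5:5@99]
After op 8 [order #6] limit_buy(price=97, qty=2): fills=none; bids=[#6:2@97] asks=[#5:5@99]
After op 9 cancel(order #4): fills=none; bids=[#6:2@97] asks=[#5:5@99]
After op 10 [order #7] market_buy(qty=3): fills=#7x#5:3@99; bids=[#6:2@97] asks=[#5:2@99]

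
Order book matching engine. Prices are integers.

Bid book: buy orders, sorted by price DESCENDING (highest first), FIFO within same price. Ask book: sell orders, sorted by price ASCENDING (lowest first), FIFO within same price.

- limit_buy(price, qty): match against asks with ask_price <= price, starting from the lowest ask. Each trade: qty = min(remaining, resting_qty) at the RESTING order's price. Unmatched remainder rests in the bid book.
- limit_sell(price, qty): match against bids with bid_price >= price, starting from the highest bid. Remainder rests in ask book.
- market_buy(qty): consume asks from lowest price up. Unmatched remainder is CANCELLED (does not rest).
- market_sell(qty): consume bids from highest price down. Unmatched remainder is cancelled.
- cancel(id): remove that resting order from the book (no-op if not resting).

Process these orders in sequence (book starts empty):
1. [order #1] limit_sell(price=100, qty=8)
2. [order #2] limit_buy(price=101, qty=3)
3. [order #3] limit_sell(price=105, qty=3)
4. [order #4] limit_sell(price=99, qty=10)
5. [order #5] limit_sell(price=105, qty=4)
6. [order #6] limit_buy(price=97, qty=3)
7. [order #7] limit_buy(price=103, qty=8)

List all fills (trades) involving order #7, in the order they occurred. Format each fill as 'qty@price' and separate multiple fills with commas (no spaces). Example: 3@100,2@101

Answer: 8@99

Derivation:
After op 1 [order #1] limit_sell(price=100, qty=8): fills=none; bids=[-] asks=[#1:8@100]
After op 2 [order #2] limit_buy(price=101, qty=3): fills=#2x#1:3@100; bids=[-] asks=[#1:5@100]
After op 3 [order #3] limit_sell(price=105, qty=3): fills=none; bids=[-] asks=[#1:5@100 #3:3@105]
After op 4 [order #4] limit_sell(price=99, qty=10): fills=none; bids=[-] asks=[#4:10@99 #1:5@100 #3:3@105]
After op 5 [order #5] limit_sell(price=105, qty=4): fills=none; bids=[-] asks=[#4:10@99 #1:5@100 #3:3@105 #5:4@105]
After op 6 [order #6] limit_buy(price=97, qty=3): fills=none; bids=[#6:3@97] asks=[#4:10@99 #1:5@100 #3:3@105 #5:4@105]
After op 7 [order #7] limit_buy(price=103, qty=8): fills=#7x#4:8@99; bids=[#6:3@97] asks=[#4:2@99 #1:5@100 #3:3@105 #5:4@105]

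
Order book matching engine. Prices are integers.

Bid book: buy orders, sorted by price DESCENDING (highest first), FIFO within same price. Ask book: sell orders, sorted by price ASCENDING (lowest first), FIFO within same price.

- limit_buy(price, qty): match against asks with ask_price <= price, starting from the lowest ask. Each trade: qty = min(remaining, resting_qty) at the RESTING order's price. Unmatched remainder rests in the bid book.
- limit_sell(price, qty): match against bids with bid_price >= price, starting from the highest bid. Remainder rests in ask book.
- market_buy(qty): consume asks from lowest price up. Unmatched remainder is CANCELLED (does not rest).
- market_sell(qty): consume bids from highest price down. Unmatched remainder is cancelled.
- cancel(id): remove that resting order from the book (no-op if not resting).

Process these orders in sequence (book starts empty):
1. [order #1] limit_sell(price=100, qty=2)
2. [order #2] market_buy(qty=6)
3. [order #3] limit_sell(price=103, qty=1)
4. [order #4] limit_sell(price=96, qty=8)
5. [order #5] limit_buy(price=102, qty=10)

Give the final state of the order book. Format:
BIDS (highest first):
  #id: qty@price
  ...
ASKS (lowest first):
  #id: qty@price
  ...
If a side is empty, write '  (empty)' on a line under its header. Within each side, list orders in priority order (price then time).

Answer: BIDS (highest first):
  #5: 2@102
ASKS (lowest first):
  #3: 1@103

Derivation:
After op 1 [order #1] limit_sell(price=100, qty=2): fills=none; bids=[-] asks=[#1:2@100]
After op 2 [order #2] market_buy(qty=6): fills=#2x#1:2@100; bids=[-] asks=[-]
After op 3 [order #3] limit_sell(price=103, qty=1): fills=none; bids=[-] asks=[#3:1@103]
After op 4 [order #4] limit_sell(price=96, qty=8): fills=none; bids=[-] asks=[#4:8@96 #3:1@103]
After op 5 [order #5] limit_buy(price=102, qty=10): fills=#5x#4:8@96; bids=[#5:2@102] asks=[#3:1@103]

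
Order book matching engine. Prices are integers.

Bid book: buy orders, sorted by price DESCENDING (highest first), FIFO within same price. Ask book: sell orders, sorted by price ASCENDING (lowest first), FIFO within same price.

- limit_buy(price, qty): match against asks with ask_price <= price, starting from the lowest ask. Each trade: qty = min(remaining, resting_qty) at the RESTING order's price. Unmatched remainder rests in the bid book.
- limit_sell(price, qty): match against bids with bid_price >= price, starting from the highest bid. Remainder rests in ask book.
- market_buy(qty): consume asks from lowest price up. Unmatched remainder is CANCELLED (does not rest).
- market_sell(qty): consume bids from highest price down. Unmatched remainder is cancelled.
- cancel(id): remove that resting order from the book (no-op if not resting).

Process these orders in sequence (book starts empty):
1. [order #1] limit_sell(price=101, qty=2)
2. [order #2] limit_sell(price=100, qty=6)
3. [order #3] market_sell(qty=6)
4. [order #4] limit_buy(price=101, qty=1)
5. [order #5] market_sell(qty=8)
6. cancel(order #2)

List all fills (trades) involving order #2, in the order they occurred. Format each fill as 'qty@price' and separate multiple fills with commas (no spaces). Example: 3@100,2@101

Answer: 1@100

Derivation:
After op 1 [order #1] limit_sell(price=101, qty=2): fills=none; bids=[-] asks=[#1:2@101]
After op 2 [order #2] limit_sell(price=100, qty=6): fills=none; bids=[-] asks=[#2:6@100 #1:2@101]
After op 3 [order #3] market_sell(qty=6): fills=none; bids=[-] asks=[#2:6@100 #1:2@101]
After op 4 [order #4] limit_buy(price=101, qty=1): fills=#4x#2:1@100; bids=[-] asks=[#2:5@100 #1:2@101]
After op 5 [order #5] market_sell(qty=8): fills=none; bids=[-] asks=[#2:5@100 #1:2@101]
After op 6 cancel(order #2): fills=none; bids=[-] asks=[#1:2@101]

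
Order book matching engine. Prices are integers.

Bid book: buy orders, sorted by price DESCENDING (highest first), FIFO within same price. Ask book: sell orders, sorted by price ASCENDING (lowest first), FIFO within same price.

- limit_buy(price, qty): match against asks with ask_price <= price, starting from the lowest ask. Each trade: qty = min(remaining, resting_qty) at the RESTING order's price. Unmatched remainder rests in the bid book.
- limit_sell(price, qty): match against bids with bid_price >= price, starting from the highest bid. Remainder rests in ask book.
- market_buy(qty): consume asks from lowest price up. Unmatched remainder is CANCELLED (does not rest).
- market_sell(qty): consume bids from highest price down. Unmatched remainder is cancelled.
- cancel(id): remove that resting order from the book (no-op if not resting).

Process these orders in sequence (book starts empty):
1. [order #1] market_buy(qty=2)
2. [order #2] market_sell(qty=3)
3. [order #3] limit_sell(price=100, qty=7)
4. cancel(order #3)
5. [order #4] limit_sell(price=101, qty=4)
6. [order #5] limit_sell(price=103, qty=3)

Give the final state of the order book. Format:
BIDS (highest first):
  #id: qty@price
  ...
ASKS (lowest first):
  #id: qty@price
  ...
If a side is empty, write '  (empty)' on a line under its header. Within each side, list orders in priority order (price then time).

Answer: BIDS (highest first):
  (empty)
ASKS (lowest first):
  #4: 4@101
  #5: 3@103

Derivation:
After op 1 [order #1] market_buy(qty=2): fills=none; bids=[-] asks=[-]
After op 2 [order #2] market_sell(qty=3): fills=none; bids=[-] asks=[-]
After op 3 [order #3] limit_sell(price=100, qty=7): fills=none; bids=[-] asks=[#3:7@100]
After op 4 cancel(order #3): fills=none; bids=[-] asks=[-]
After op 5 [order #4] limit_sell(price=101, qty=4): fills=none; bids=[-] asks=[#4:4@101]
After op 6 [order #5] limit_sell(price=103, qty=3): fills=none; bids=[-] asks=[#4:4@101 #5:3@103]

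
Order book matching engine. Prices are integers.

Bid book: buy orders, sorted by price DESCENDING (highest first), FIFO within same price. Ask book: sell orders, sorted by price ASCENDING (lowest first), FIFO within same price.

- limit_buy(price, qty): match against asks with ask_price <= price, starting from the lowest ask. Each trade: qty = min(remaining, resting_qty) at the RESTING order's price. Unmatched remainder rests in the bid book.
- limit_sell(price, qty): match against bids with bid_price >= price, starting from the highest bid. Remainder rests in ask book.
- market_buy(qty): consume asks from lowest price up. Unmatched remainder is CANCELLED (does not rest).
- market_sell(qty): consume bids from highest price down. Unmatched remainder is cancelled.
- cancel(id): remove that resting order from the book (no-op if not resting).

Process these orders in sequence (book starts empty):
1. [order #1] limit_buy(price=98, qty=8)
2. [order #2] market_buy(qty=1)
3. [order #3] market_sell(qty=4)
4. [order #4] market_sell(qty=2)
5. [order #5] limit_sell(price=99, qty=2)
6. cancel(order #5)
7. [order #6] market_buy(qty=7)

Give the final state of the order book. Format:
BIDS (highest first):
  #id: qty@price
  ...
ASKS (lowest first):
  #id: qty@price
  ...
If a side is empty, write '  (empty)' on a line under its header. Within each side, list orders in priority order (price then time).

Answer: BIDS (highest first):
  #1: 2@98
ASKS (lowest first):
  (empty)

Derivation:
After op 1 [order #1] limit_buy(price=98, qty=8): fills=none; bids=[#1:8@98] asks=[-]
After op 2 [order #2] market_buy(qty=1): fills=none; bids=[#1:8@98] asks=[-]
After op 3 [order #3] market_sell(qty=4): fills=#1x#3:4@98; bids=[#1:4@98] asks=[-]
After op 4 [order #4] market_sell(qty=2): fills=#1x#4:2@98; bids=[#1:2@98] asks=[-]
After op 5 [order #5] limit_sell(price=99, qty=2): fills=none; bids=[#1:2@98] asks=[#5:2@99]
After op 6 cancel(order #5): fills=none; bids=[#1:2@98] asks=[-]
After op 7 [order #6] market_buy(qty=7): fills=none; bids=[#1:2@98] asks=[-]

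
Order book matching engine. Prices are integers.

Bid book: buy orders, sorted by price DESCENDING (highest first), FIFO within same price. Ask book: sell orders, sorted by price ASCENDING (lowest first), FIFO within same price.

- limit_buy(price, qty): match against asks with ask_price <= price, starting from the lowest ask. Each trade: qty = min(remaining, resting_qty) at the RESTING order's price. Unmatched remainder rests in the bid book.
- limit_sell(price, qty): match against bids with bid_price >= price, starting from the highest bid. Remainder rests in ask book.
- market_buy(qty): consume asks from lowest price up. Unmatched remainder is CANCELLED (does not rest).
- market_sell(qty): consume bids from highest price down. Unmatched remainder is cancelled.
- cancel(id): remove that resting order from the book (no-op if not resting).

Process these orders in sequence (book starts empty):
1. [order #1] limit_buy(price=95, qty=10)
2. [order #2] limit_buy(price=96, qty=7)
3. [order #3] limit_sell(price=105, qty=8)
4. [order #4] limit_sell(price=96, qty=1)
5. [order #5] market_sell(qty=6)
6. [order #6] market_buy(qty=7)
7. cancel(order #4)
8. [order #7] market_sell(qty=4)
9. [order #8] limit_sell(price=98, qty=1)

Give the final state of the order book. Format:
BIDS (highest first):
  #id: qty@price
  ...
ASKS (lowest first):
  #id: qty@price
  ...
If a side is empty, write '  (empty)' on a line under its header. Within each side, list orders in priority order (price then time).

After op 1 [order #1] limit_buy(price=95, qty=10): fills=none; bids=[#1:10@95] asks=[-]
After op 2 [order #2] limit_buy(price=96, qty=7): fills=none; bids=[#2:7@96 #1:10@95] asks=[-]
After op 3 [order #3] limit_sell(price=105, qty=8): fills=none; bids=[#2:7@96 #1:10@95] asks=[#3:8@105]
After op 4 [order #4] limit_sell(price=96, qty=1): fills=#2x#4:1@96; bids=[#2:6@96 #1:10@95] asks=[#3:8@105]
After op 5 [order #5] market_sell(qty=6): fills=#2x#5:6@96; bids=[#1:10@95] asks=[#3:8@105]
After op 6 [order #6] market_buy(qty=7): fills=#6x#3:7@105; bids=[#1:10@95] asks=[#3:1@105]
After op 7 cancel(order #4): fills=none; bids=[#1:10@95] asks=[#3:1@105]
After op 8 [order #7] market_sell(qty=4): fills=#1x#7:4@95; bids=[#1:6@95] asks=[#3:1@105]
After op 9 [order #8] limit_sell(price=98, qty=1): fills=none; bids=[#1:6@95] asks=[#8:1@98 #3:1@105]

Answer: BIDS (highest first):
  #1: 6@95
ASKS (lowest first):
  #8: 1@98
  #3: 1@105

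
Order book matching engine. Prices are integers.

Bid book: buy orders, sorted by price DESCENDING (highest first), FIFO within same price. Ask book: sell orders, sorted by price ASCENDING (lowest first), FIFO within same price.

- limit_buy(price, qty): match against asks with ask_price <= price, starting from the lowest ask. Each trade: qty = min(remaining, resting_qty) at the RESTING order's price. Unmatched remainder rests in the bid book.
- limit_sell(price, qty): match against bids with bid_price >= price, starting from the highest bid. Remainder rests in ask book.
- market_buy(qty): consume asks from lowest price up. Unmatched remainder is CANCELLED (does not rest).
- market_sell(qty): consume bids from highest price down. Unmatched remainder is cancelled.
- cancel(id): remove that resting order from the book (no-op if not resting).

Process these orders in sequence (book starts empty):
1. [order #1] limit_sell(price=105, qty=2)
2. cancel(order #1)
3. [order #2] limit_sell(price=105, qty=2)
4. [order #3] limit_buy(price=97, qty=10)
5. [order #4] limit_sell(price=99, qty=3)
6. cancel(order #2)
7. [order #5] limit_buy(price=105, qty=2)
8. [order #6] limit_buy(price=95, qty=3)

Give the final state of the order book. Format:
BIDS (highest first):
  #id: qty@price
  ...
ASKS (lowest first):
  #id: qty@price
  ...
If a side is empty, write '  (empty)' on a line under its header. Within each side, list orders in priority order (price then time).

After op 1 [order #1] limit_sell(price=105, qty=2): fills=none; bids=[-] asks=[#1:2@105]
After op 2 cancel(order #1): fills=none; bids=[-] asks=[-]
After op 3 [order #2] limit_sell(price=105, qty=2): fills=none; bids=[-] asks=[#2:2@105]
After op 4 [order #3] limit_buy(price=97, qty=10): fills=none; bids=[#3:10@97] asks=[#2:2@105]
After op 5 [order #4] limit_sell(price=99, qty=3): fills=none; bids=[#3:10@97] asks=[#4:3@99 #2:2@105]
After op 6 cancel(order #2): fills=none; bids=[#3:10@97] asks=[#4:3@99]
After op 7 [order #5] limit_buy(price=105, qty=2): fills=#5x#4:2@99; bids=[#3:10@97] asks=[#4:1@99]
After op 8 [order #6] limit_buy(price=95, qty=3): fills=none; bids=[#3:10@97 #6:3@95] asks=[#4:1@99]

Answer: BIDS (highest first):
  #3: 10@97
  #6: 3@95
ASKS (lowest first):
  #4: 1@99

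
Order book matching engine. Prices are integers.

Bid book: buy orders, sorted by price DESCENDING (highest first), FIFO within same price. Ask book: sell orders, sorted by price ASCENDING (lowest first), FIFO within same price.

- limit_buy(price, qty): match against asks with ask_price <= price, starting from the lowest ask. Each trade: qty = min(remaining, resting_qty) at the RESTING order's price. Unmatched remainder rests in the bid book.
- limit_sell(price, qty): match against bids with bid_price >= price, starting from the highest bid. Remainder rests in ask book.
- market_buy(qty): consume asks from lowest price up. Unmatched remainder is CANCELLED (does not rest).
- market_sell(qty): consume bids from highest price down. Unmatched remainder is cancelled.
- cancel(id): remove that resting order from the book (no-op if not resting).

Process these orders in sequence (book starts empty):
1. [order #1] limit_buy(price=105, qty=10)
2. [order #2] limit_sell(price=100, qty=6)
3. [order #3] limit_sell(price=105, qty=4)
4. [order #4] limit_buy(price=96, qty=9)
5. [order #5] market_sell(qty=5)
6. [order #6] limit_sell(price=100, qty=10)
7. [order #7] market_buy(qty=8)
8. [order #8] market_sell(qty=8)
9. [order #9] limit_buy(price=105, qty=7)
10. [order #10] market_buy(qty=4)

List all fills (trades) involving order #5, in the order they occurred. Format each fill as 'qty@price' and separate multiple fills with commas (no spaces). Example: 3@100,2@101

After op 1 [order #1] limit_buy(price=105, qty=10): fills=none; bids=[#1:10@105] asks=[-]
After op 2 [order #2] limit_sell(price=100, qty=6): fills=#1x#2:6@105; bids=[#1:4@105] asks=[-]
After op 3 [order #3] limit_sell(price=105, qty=4): fills=#1x#3:4@105; bids=[-] asks=[-]
After op 4 [order #4] limit_buy(price=96, qty=9): fills=none; bids=[#4:9@96] asks=[-]
After op 5 [order #5] market_sell(qty=5): fills=#4x#5:5@96; bids=[#4:4@96] asks=[-]
After op 6 [order #6] limit_sell(price=100, qty=10): fills=none; bids=[#4:4@96] asks=[#6:10@100]
After op 7 [order #7] market_buy(qty=8): fills=#7x#6:8@100; bids=[#4:4@96] asks=[#6:2@100]
After op 8 [order #8] market_sell(qty=8): fills=#4x#8:4@96; bids=[-] asks=[#6:2@100]
After op 9 [order #9] limit_buy(price=105, qty=7): fills=#9x#6:2@100; bids=[#9:5@105] asks=[-]
After op 10 [order #10] market_buy(qty=4): fills=none; bids=[#9:5@105] asks=[-]

Answer: 5@96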